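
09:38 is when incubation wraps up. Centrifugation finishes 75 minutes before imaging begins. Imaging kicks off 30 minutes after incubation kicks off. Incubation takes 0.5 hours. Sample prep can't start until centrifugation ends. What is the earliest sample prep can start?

08:23

Incubation starts at 09:38 − 30 min = 09:08.
Imaging starts at 09:08 + 30 min = 09:38.
Centrifugation ends at 09:38 − 75 min = 08:23.
Sample prep is bounded by centrifugation, so the earliest it can start is 08:23.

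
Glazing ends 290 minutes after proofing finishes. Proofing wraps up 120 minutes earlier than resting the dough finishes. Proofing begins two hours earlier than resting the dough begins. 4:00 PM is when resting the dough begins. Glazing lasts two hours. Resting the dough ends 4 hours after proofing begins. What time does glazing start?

Proofing starts at 4:00 PM − 120 min = 2:00 PM.
Resting the dough ends at 2:00 PM + 240 min = 6:00 PM.
Proofing ends at 6:00 PM − 120 min = 4:00 PM.
Glazing ends at 4:00 PM + 290 min = 8:50 PM.
Glazing starts at 8:50 PM − 120 min = 6:50 PM.

6:50 PM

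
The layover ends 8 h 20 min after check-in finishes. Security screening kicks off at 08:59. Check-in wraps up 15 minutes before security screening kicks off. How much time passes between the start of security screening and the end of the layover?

Check-in ends at 08:59 − 15 min = 08:44.
The layover ends at 08:44 + 500 min = 17:04.
From 08:59 to 17:04 is 485 minutes.

485 minutes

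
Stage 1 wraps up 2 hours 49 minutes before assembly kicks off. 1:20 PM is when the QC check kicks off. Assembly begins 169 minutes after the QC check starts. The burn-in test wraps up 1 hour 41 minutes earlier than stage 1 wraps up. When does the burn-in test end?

Assembly starts at 1:20 PM + 169 min = 4:09 PM.
Stage 1 ends at 4:09 PM − 169 min = 1:20 PM.
The burn-in test ends at 1:20 PM − 101 min = 11:39 AM.

11:39 AM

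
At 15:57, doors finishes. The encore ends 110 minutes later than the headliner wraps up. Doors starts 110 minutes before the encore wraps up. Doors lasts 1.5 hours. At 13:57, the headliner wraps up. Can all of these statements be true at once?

The encore ends at 13:57 + 110 min = 15:47.
Doors starts at 15:47 − 110 min = 13:57.
Doors ends at 13:57 + 90 min = 15:27.
But doors is also said to end at 15:57 — a 30-minute conflict.

No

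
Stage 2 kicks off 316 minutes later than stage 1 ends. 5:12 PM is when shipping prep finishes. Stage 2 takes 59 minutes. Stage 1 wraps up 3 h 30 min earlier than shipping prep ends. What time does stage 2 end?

Stage 1 ends at 5:12 PM − 210 min = 1:42 PM.
Stage 2 starts at 1:42 PM + 316 min = 6:58 PM.
Stage 2 ends at 6:58 PM + 59 min = 7:57 PM.

7:57 PM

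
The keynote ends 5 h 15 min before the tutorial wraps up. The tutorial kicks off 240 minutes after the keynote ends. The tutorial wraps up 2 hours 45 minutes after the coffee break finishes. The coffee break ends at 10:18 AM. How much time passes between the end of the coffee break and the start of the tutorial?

The tutorial ends at 10:18 AM + 165 min = 1:03 PM.
The keynote ends at 1:03 PM − 315 min = 7:48 AM.
The tutorial starts at 7:48 AM + 240 min = 11:48 AM.
From 10:18 AM to 11:48 AM is 1.5 hours.

1.5 hours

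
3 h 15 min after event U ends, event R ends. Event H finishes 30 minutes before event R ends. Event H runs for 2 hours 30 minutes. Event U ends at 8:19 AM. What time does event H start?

8:34 AM

Event R ends at 8:19 AM + 195 min = 11:34 AM.
Event H ends at 11:34 AM − 30 min = 11:04 AM.
Event H starts at 11:04 AM − 150 min = 8:34 AM.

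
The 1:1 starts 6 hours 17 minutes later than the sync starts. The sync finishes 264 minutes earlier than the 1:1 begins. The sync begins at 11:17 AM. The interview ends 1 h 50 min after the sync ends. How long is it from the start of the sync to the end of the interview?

223 minutes

The 1:1 starts at 11:17 AM + 377 min = 5:34 PM.
The sync ends at 5:34 PM − 264 min = 1:10 PM.
The interview ends at 1:10 PM + 110 min = 3:00 PM.
From 11:17 AM to 3:00 PM is 223 minutes.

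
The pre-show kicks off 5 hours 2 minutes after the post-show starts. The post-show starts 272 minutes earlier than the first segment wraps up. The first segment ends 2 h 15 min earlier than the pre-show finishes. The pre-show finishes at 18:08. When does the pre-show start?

16:23

The first segment ends at 18:08 − 135 min = 15:53.
The post-show starts at 15:53 − 272 min = 11:21.
The pre-show starts at 11:21 + 302 min = 16:23.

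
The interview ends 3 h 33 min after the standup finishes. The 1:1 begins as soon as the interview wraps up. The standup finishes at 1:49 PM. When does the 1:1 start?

5:22 PM

The interview ends at 1:49 PM + 213 min = 5:22 PM.
So the 1:1 starts at 5:22 PM.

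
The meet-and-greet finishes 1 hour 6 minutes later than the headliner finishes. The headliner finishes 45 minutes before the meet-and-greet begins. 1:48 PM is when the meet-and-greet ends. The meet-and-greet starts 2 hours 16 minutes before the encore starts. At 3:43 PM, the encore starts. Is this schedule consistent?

Yes

The meet-and-greet starts at 3:43 PM − 136 min = 1:27 PM.
The headliner ends at 1:27 PM − 45 min = 12:42 PM.
The meet-and-greet ends at 12:42 PM + 66 min = 1:48 PM.
That matches the stated 1:48 PM, so the schedule is consistent.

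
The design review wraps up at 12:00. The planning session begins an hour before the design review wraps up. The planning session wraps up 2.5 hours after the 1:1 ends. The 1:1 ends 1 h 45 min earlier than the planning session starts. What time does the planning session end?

11:45

The planning session starts at 12:00 − 60 min = 11:00.
The 1:1 ends at 11:00 − 105 min = 09:15.
The planning session ends at 09:15 + 150 min = 11:45.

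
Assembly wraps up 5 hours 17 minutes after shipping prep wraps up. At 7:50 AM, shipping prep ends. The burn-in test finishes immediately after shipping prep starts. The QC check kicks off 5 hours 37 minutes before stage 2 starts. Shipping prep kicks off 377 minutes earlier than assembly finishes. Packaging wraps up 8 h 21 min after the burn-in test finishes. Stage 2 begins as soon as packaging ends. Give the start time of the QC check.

9:34 AM

Assembly ends at 7:50 AM + 317 min = 1:07 PM.
Shipping prep starts at 1:07 PM − 377 min = 6:50 AM.
So the burn-in test ends at 6:50 AM.
Packaging ends at 6:50 AM + 501 min = 3:11 PM.
So stage 2 starts at 3:11 PM.
The QC check starts at 3:11 PM − 337 min = 9:34 AM.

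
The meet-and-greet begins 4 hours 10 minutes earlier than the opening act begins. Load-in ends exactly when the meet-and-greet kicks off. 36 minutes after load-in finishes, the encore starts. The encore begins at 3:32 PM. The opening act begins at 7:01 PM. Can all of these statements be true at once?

The meet-and-greet starts at 7:01 PM − 250 min = 2:51 PM.
So load-in ends at 2:51 PM.
The encore starts at 2:51 PM + 36 min = 3:27 PM.
But the encore is also said to start at 3:32 PM — a 5-minute conflict.

No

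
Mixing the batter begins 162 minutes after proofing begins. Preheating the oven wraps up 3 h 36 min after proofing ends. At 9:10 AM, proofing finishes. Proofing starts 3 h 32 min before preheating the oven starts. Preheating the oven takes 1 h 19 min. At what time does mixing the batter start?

10:37 AM

Preheating the oven ends at 9:10 AM + 216 min = 12:46 PM.
Preheating the oven starts at 12:46 PM − 79 min = 11:27 AM.
Proofing starts at 11:27 AM − 212 min = 7:55 AM.
Mixing the batter starts at 7:55 AM + 162 min = 10:37 AM.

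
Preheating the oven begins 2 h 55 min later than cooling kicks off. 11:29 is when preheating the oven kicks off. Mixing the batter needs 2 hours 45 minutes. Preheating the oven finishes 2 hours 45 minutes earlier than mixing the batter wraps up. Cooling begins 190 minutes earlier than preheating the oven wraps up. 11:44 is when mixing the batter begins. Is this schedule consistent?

Yes

Mixing the batter ends at 11:44 + 165 min = 14:29.
Preheating the oven ends at 14:29 − 165 min = 11:44.
Cooling starts at 11:44 − 190 min = 08:34.
Preheating the oven starts at 08:34 + 175 min = 11:29.
That matches the stated 11:29, so the schedule is consistent.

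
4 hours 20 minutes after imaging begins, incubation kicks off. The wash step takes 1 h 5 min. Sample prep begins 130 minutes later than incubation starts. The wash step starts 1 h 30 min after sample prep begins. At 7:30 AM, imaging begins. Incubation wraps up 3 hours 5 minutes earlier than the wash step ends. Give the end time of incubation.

Incubation starts at 7:30 AM + 260 min = 11:50 AM.
Sample prep starts at 11:50 AM + 130 min = 2:00 PM.
The wash step starts at 2:00 PM + 90 min = 3:30 PM.
The wash step ends at 3:30 PM + 65 min = 4:35 PM.
Incubation ends at 4:35 PM − 185 min = 1:30 PM.

1:30 PM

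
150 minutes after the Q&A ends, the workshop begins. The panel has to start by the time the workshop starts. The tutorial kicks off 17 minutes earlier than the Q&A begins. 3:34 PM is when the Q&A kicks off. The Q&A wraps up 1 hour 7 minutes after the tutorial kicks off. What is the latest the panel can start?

The tutorial starts at 3:34 PM − 17 min = 3:17 PM.
The Q&A ends at 3:17 PM + 67 min = 4:24 PM.
The workshop starts at 4:24 PM + 150 min = 6:54 PM.
The panel is bounded by the workshop, so the latest it can start is 6:54 PM.

6:54 PM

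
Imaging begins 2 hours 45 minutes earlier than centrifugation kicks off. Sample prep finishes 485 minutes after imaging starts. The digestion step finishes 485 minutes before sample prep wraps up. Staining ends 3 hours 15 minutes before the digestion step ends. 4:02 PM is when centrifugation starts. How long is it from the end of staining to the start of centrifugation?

Imaging starts at 4:02 PM − 165 min = 1:17 PM.
Sample prep ends at 1:17 PM + 485 min = 9:22 PM.
The digestion step ends at 9:22 PM − 485 min = 1:17 PM.
Staining ends at 1:17 PM − 195 min = 10:02 AM.
From 10:02 AM to 4:02 PM is 6 hours.

6 hours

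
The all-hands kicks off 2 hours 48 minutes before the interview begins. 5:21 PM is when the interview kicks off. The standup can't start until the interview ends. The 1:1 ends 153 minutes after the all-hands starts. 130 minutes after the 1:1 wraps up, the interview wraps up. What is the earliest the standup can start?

7:16 PM

The all-hands starts at 5:21 PM − 168 min = 2:33 PM.
The 1:1 ends at 2:33 PM + 153 min = 5:06 PM.
The interview ends at 5:06 PM + 130 min = 7:16 PM.
The standup is bounded by the interview, so the earliest it can start is 7:16 PM.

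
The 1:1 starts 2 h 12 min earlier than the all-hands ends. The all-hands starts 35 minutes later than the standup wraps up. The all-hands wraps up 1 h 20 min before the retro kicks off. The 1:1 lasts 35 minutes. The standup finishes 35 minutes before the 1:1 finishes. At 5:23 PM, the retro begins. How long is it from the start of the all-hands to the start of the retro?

2 hours 57 minutes

The all-hands ends at 5:23 PM − 80 min = 4:03 PM.
The 1:1 starts at 4:03 PM − 132 min = 1:51 PM.
The 1:1 ends at 1:51 PM + 35 min = 2:26 PM.
The standup ends at 2:26 PM − 35 min = 1:51 PM.
The all-hands starts at 1:51 PM + 35 min = 2:26 PM.
From 2:26 PM to 5:23 PM is 2 hours 57 minutes.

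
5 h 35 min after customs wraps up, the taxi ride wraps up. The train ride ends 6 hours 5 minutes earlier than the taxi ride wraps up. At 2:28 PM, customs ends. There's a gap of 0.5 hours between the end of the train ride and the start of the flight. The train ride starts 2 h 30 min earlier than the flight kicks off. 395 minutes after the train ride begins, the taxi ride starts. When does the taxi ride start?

6:33 PM

The taxi ride ends at 2:28 PM + 335 min = 8:03 PM.
The train ride ends at 8:03 PM − 365 min = 1:58 PM.
The flight starts at 1:58 PM + 30 min = 2:28 PM.
The train ride starts at 2:28 PM − 150 min = 11:58 AM.
The taxi ride starts at 11:58 AM + 395 min = 6:33 PM.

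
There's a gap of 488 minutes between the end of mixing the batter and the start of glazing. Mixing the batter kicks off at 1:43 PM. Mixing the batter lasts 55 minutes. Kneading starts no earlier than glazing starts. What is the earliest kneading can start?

10:46 PM

Mixing the batter ends at 1:43 PM + 55 min = 2:38 PM.
Glazing starts at 2:38 PM + 488 min = 10:46 PM.
Kneading is bounded by glazing, so the earliest it can start is 10:46 PM.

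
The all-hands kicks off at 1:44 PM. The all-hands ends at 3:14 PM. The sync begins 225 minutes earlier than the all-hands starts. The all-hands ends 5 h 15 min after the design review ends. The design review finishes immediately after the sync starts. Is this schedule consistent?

The sync starts at 1:44 PM − 225 min = 9:59 AM.
So the design review ends at 9:59 AM.
The all-hands ends at 9:59 AM + 315 min = 3:14 PM.
That matches the stated 3:14 PM, so the schedule is consistent.

Yes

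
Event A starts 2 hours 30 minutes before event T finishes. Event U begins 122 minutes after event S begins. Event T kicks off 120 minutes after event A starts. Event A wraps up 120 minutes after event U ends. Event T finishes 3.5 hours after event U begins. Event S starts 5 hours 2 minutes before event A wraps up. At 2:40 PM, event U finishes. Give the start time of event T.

4:40 PM

Event A ends at 2:40 PM + 120 min = 4:40 PM.
Event S starts at 4:40 PM − 302 min = 11:38 AM.
Event U starts at 11:38 AM + 122 min = 1:40 PM.
Event T ends at 1:40 PM + 210 min = 5:10 PM.
Event A starts at 5:10 PM − 150 min = 2:40 PM.
Event T starts at 2:40 PM + 120 min = 4:40 PM.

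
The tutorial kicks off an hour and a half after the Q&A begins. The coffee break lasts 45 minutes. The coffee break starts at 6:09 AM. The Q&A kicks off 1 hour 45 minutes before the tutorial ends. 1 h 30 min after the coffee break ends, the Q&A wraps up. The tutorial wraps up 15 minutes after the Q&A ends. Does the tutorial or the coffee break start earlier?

The coffee break ends at 6:09 AM + 45 min = 6:54 AM.
The Q&A ends at 6:54 AM + 90 min = 8:24 AM.
The tutorial ends at 8:24 AM + 15 min = 8:39 AM.
The Q&A starts at 8:39 AM − 105 min = 6:54 AM.
The tutorial starts at 6:54 AM + 90 min = 8:24 AM.
The tutorial starts at 8:24 AM and the coffee break starts at 6:09 AM, so the coffee break is first.

the coffee break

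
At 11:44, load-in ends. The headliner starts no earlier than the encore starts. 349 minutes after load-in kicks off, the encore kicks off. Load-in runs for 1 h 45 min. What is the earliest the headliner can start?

Load-in starts at 11:44 − 105 min = 09:59.
The encore starts at 09:59 + 349 min = 15:48.
The headliner is bounded by the encore, so the earliest it can start is 15:48.

15:48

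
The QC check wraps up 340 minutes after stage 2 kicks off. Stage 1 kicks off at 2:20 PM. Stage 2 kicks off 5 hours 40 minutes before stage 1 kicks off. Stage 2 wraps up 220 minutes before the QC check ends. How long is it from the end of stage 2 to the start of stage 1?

Stage 2 starts at 2:20 PM − 340 min = 8:40 AM.
The QC check ends at 8:40 AM + 340 min = 2:20 PM.
Stage 2 ends at 2:20 PM − 220 min = 10:40 AM.
From 10:40 AM to 2:20 PM is 3 h 40 min.

3 h 40 min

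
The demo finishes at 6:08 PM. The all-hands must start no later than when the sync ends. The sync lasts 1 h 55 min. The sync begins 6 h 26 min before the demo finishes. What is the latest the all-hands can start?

The sync starts at 6:08 PM − 386 min = 11:42 AM.
The sync ends at 11:42 AM + 115 min = 1:37 PM.
The all-hands is bounded by the sync, so the latest it can start is 1:37 PM.

1:37 PM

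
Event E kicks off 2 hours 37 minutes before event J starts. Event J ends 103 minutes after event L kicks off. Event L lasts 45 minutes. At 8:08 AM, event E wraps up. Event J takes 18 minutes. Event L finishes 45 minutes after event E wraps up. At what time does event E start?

6:56 AM

Event L ends at 8:08 AM + 45 min = 8:53 AM.
Event L starts at 8:53 AM − 45 min = 8:08 AM.
Event J ends at 8:08 AM + 103 min = 9:51 AM.
Event J starts at 9:51 AM − 18 min = 9:33 AM.
Event E starts at 9:33 AM − 157 min = 6:56 AM.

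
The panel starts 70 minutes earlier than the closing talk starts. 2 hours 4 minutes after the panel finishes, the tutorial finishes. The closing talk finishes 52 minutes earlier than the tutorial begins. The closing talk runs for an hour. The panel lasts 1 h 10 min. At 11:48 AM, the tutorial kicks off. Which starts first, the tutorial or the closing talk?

the closing talk

The closing talk ends at 11:48 AM − 52 min = 10:56 AM.
The closing talk starts at 10:56 AM − 60 min = 9:56 AM.
The tutorial starts at 11:48 AM and the closing talk starts at 9:56 AM, so the closing talk is first.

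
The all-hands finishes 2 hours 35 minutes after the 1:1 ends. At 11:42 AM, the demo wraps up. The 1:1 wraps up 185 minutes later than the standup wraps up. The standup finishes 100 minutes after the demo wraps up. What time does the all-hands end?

The standup ends at 11:42 AM + 100 min = 1:22 PM.
The 1:1 ends at 1:22 PM + 185 min = 4:27 PM.
The all-hands ends at 4:27 PM + 155 min = 7:02 PM.

7:02 PM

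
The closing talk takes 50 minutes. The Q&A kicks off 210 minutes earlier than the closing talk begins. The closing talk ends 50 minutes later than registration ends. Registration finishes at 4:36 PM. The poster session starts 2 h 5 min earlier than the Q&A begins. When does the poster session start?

11:01 AM

The closing talk ends at 4:36 PM + 50 min = 5:26 PM.
The closing talk starts at 5:26 PM − 50 min = 4:36 PM.
The Q&A starts at 4:36 PM − 210 min = 1:06 PM.
The poster session starts at 1:06 PM − 125 min = 11:01 AM.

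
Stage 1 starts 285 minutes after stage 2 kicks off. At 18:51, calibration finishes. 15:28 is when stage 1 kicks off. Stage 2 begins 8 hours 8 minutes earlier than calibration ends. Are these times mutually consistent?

Yes

Stage 2 starts at 18:51 − 488 min = 10:43.
Stage 1 starts at 10:43 + 285 min = 15:28.
That matches the stated 15:28, so the schedule is consistent.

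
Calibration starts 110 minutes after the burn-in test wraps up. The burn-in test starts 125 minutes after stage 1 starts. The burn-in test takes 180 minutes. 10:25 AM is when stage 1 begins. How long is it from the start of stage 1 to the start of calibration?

The burn-in test starts at 10:25 AM + 125 min = 12:30 PM.
The burn-in test ends at 12:30 PM + 180 min = 3:30 PM.
Calibration starts at 3:30 PM + 110 min = 5:20 PM.
From 10:25 AM to 5:20 PM is 415 minutes.

415 minutes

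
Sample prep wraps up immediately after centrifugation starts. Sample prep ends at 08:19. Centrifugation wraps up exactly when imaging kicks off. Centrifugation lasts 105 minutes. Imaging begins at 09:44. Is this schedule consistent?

No

Centrifugation ends at 09:44.
Centrifugation starts at 09:44 − 105 min = 07:59.
So sample prep ends at 07:59.
But sample prep is also said to end at 08:19 — a 20-minute conflict.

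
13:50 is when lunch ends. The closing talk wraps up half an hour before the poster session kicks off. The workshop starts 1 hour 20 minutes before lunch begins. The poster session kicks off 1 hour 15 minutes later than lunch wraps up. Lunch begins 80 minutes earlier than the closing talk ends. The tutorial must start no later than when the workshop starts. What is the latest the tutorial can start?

11:55

The poster session starts at 13:50 + 75 min = 15:05.
The closing talk ends at 15:05 − 30 min = 14:35.
Lunch starts at 14:35 − 80 min = 13:15.
The workshop starts at 13:15 − 80 min = 11:55.
The tutorial is bounded by the workshop, so the latest it can start is 11:55.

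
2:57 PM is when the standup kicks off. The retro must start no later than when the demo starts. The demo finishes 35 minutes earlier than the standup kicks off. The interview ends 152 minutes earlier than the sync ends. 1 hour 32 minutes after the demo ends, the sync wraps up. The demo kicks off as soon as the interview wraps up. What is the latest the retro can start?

1:22 PM

The demo ends at 2:57 PM − 35 min = 2:22 PM.
The sync ends at 2:22 PM + 92 min = 3:54 PM.
The interview ends at 3:54 PM − 152 min = 1:22 PM.
So the demo starts at 1:22 PM.
The retro is bounded by the demo, so the latest it can start is 1:22 PM.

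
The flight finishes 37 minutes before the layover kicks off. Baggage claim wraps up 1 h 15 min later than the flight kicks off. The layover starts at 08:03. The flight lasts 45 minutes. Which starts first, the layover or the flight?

the flight

The flight ends at 08:03 − 37 min = 07:26.
The flight starts at 07:26 − 45 min = 06:41.
The layover starts at 08:03 and the flight starts at 06:41, so the flight is first.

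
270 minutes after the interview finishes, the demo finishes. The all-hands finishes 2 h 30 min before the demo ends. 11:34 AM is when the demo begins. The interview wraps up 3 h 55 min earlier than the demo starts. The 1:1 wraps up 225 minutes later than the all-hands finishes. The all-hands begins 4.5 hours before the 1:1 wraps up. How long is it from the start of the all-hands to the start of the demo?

The interview ends at 11:34 AM − 235 min = 7:39 AM.
The demo ends at 7:39 AM + 270 min = 12:09 PM.
The all-hands ends at 12:09 PM − 150 min = 9:39 AM.
The 1:1 ends at 9:39 AM + 225 min = 1:24 PM.
The all-hands starts at 1:24 PM − 270 min = 8:54 AM.
From 8:54 AM to 11:34 AM is 2 hours 40 minutes.

2 hours 40 minutes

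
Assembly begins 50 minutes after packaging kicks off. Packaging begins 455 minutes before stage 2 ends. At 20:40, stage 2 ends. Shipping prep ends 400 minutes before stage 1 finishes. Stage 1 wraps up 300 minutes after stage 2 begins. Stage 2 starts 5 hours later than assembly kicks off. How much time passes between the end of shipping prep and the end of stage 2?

205 minutes

Packaging starts at 20:40 − 455 min = 13:05.
Assembly starts at 13:05 + 50 min = 13:55.
Stage 2 starts at 13:55 + 300 min = 18:55.
Stage 1 ends at 18:55 + 300 min = 23:55.
Shipping prep ends at 23:55 − 400 min = 17:15.
From 17:15 to 20:40 is 205 minutes.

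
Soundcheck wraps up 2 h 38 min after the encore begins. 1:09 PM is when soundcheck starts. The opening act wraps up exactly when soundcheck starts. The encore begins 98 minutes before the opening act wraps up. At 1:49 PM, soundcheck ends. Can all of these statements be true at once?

No

The opening act ends at 1:09 PM.
The encore starts at 1:09 PM − 98 min = 11:31 AM.
Soundcheck ends at 11:31 AM + 158 min = 2:09 PM.
But soundcheck is also said to end at 1:49 PM — a 20-minute conflict.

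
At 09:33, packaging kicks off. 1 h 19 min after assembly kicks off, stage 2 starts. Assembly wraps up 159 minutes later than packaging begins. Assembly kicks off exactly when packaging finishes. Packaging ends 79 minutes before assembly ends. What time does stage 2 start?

12:12

Assembly ends at 09:33 + 159 min = 12:12.
Packaging ends at 12:12 − 79 min = 10:53.
So assembly starts at 10:53.
Stage 2 starts at 10:53 + 79 min = 12:12.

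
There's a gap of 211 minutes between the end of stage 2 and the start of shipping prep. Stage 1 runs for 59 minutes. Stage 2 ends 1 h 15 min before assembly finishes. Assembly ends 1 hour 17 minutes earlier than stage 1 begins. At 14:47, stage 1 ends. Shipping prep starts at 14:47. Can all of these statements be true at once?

Yes

Stage 1 starts at 14:47 − 59 min = 13:48.
Assembly ends at 13:48 − 77 min = 12:31.
Stage 2 ends at 12:31 − 75 min = 11:16.
Shipping prep starts at 11:16 + 211 min = 14:47.
That matches the stated 14:47, so the schedule is consistent.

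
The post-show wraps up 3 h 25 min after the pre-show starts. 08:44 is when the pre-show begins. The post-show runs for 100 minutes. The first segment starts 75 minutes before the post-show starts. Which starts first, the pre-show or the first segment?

the pre-show

The post-show ends at 08:44 + 205 min = 12:09.
The post-show starts at 12:09 − 100 min = 10:29.
The first segment starts at 10:29 − 75 min = 09:14.
The pre-show starts at 08:44 and the first segment starts at 09:14, so the pre-show is first.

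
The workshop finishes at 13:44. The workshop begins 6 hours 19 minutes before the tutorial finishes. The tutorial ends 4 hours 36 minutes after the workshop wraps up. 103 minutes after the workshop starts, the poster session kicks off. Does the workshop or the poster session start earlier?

The tutorial ends at 13:44 + 276 min = 18:20.
The workshop starts at 18:20 − 379 min = 12:01.
The poster session starts at 12:01 + 103 min = 13:44.
The workshop starts at 12:01 and the poster session starts at 13:44, so the workshop is first.

the workshop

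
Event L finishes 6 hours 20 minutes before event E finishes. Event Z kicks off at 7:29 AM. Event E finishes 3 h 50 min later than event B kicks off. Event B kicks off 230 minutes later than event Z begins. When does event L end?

Event B starts at 7:29 AM + 230 min = 11:19 AM.
Event E ends at 11:19 AM + 230 min = 3:09 PM.
Event L ends at 3:09 PM − 380 min = 8:49 AM.

8:49 AM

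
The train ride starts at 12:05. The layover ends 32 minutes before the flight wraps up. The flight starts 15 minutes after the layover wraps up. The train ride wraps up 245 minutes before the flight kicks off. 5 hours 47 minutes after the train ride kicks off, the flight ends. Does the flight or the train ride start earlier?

the train ride

The flight ends at 12:05 + 347 min = 17:52.
The layover ends at 17:52 − 32 min = 17:20.
The flight starts at 17:20 + 15 min = 17:35.
The flight starts at 17:35 and the train ride starts at 12:05, so the train ride is first.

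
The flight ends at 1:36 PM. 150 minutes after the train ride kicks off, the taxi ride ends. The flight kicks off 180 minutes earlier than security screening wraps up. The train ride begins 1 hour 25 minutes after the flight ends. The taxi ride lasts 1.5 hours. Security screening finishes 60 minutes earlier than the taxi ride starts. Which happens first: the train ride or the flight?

The train ride starts at 1:36 PM + 85 min = 3:01 PM.
The taxi ride ends at 3:01 PM + 150 min = 5:31 PM.
The taxi ride starts at 5:31 PM − 90 min = 4:01 PM.
Security screening ends at 4:01 PM − 60 min = 3:01 PM.
The flight starts at 3:01 PM − 180 min = 12:01 PM.
The train ride starts at 3:01 PM and the flight starts at 12:01 PM, so the flight is first.

the flight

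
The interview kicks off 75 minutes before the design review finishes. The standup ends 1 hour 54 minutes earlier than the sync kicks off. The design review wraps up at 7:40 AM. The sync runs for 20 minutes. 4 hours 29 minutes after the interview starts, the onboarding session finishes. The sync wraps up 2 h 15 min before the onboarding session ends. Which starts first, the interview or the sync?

the interview

The interview starts at 7:40 AM − 75 min = 6:25 AM.
The onboarding session ends at 6:25 AM + 269 min = 10:54 AM.
The sync ends at 10:54 AM − 135 min = 8:39 AM.
The sync starts at 8:39 AM − 20 min = 8:19 AM.
The interview starts at 6:25 AM and the sync starts at 8:19 AM, so the interview is first.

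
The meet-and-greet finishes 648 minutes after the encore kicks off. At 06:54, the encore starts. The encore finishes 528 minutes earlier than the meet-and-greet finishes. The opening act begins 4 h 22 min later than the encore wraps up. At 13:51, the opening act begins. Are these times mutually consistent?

No

The meet-and-greet ends at 06:54 + 648 min = 17:42.
The encore ends at 17:42 − 528 min = 08:54.
The opening act starts at 08:54 + 262 min = 13:16.
But the opening act is also said to start at 13:51 — a 35-minute conflict.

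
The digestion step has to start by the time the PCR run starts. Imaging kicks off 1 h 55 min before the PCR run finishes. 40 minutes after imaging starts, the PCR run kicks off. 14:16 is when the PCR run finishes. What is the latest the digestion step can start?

13:01

Imaging starts at 14:16 − 115 min = 12:21.
The PCR run starts at 12:21 + 40 min = 13:01.
The digestion step is bounded by the PCR run, so the latest it can start is 13:01.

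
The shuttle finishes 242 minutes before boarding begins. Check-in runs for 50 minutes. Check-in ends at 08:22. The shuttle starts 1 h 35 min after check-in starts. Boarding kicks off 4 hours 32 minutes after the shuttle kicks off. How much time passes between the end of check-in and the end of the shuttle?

Check-in starts at 08:22 − 50 min = 07:32.
The shuttle starts at 07:32 + 95 min = 09:07.
Boarding starts at 09:07 + 272 min = 13:39.
The shuttle ends at 13:39 − 242 min = 09:37.
From 08:22 to 09:37 is 1 h 15 min.

1 h 15 min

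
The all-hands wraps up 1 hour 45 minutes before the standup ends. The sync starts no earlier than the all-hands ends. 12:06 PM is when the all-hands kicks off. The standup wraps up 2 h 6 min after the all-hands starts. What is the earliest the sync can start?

The standup ends at 12:06 PM + 126 min = 2:12 PM.
The all-hands ends at 2:12 PM − 105 min = 12:27 PM.
The sync is bounded by the all-hands, so the earliest it can start is 12:27 PM.

12:27 PM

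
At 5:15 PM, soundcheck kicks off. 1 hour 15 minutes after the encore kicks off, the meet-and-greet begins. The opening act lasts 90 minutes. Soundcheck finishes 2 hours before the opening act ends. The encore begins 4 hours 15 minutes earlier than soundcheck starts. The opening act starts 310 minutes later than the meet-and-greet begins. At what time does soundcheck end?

6:55 PM

The encore starts at 5:15 PM − 255 min = 1:00 PM.
The meet-and-greet starts at 1:00 PM + 75 min = 2:15 PM.
The opening act starts at 2:15 PM + 310 min = 7:25 PM.
The opening act ends at 7:25 PM + 90 min = 8:55 PM.
Soundcheck ends at 8:55 PM − 120 min = 6:55 PM.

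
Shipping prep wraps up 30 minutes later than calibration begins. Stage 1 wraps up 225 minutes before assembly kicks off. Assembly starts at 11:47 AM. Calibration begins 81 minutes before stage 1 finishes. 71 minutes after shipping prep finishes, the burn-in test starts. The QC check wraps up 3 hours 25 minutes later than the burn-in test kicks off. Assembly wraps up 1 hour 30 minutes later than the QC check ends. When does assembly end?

Stage 1 ends at 11:47 AM − 225 min = 8:02 AM.
Calibration starts at 8:02 AM − 81 min = 6:41 AM.
Shipping prep ends at 6:41 AM + 30 min = 7:11 AM.
The burn-in test starts at 7:11 AM + 71 min = 8:22 AM.
The QC check ends at 8:22 AM + 205 min = 11:47 AM.
Assembly ends at 11:47 AM + 90 min = 1:17 PM.

1:17 PM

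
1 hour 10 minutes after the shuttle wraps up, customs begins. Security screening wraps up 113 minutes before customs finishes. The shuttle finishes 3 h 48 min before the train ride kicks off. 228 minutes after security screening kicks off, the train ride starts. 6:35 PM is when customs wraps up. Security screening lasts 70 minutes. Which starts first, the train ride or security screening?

Security screening ends at 6:35 PM − 113 min = 4:42 PM.
Security screening starts at 4:42 PM − 70 min = 3:32 PM.
The train ride starts at 3:32 PM + 228 min = 7:20 PM.
The train ride starts at 7:20 PM and security screening starts at 3:32 PM, so security screening is first.

security screening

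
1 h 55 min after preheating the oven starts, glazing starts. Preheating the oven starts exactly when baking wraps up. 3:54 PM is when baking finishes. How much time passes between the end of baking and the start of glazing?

Preheating the oven starts at 3:54 PM.
Glazing starts at 3:54 PM + 115 min = 5:49 PM.
From 3:54 PM to 5:49 PM is 115 minutes.

115 minutes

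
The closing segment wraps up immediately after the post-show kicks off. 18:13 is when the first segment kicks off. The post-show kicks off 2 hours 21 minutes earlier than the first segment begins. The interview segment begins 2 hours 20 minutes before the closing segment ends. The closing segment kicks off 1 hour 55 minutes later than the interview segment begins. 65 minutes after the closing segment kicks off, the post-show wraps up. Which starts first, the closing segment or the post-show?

the closing segment

The post-show starts at 18:13 − 141 min = 15:52.
So the closing segment ends at 15:52.
The interview segment starts at 15:52 − 140 min = 13:32.
The closing segment starts at 13:32 + 115 min = 15:27.
The closing segment starts at 15:27 and the post-show starts at 15:52, so the closing segment is first.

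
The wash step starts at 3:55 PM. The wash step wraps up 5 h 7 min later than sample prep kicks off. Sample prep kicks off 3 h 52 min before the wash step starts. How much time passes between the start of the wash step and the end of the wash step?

1 h 15 min

Sample prep starts at 3:55 PM − 232 min = 12:03 PM.
The wash step ends at 12:03 PM + 307 min = 5:10 PM.
From 3:55 PM to 5:10 PM is 1 h 15 min.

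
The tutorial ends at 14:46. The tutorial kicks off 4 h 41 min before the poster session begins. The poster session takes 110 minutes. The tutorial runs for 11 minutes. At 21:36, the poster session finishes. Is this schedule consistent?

The poster session starts at 21:36 − 110 min = 19:46.
The tutorial starts at 19:46 − 281 min = 15:05.
The tutorial ends at 15:05 + 11 min = 15:16.
But the tutorial is also said to end at 14:46 — a 30-minute conflict.

No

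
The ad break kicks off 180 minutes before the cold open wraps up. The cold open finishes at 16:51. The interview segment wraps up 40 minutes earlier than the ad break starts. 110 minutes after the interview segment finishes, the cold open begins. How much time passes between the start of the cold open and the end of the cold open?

1 h 50 min

The ad break starts at 16:51 − 180 min = 13:51.
The interview segment ends at 13:51 − 40 min = 13:11.
The cold open starts at 13:11 + 110 min = 15:01.
From 15:01 to 16:51 is 1 h 50 min.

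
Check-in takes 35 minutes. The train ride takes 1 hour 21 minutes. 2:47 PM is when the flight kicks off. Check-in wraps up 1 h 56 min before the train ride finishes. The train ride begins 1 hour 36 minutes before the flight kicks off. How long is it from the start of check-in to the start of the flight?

2 h 46 min

The train ride starts at 2:47 PM − 96 min = 1:11 PM.
The train ride ends at 1:11 PM + 81 min = 2:32 PM.
Check-in ends at 2:32 PM − 116 min = 12:36 PM.
Check-in starts at 12:36 PM − 35 min = 12:01 PM.
From 12:01 PM to 2:47 PM is 2 h 46 min.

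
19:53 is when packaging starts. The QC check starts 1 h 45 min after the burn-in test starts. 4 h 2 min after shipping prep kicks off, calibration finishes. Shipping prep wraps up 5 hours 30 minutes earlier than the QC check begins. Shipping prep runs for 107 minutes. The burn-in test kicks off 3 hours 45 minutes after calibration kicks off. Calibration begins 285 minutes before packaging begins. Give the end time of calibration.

17:23

Calibration starts at 19:53 − 285 min = 15:08.
The burn-in test starts at 15:08 + 225 min = 18:53.
The QC check starts at 18:53 + 105 min = 20:38.
Shipping prep ends at 20:38 − 330 min = 15:08.
Shipping prep starts at 15:08 − 107 min = 13:21.
Calibration ends at 13:21 + 242 min = 17:23.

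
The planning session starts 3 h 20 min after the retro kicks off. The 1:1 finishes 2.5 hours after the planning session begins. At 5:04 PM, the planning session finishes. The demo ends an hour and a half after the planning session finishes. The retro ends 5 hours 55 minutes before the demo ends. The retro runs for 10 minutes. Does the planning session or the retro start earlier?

The demo ends at 5:04 PM + 90 min = 6:34 PM.
The retro ends at 6:34 PM − 355 min = 12:39 PM.
The retro starts at 12:39 PM − 10 min = 12:29 PM.
The planning session starts at 12:29 PM + 200 min = 3:49 PM.
The planning session starts at 3:49 PM and the retro starts at 12:29 PM, so the retro is first.

the retro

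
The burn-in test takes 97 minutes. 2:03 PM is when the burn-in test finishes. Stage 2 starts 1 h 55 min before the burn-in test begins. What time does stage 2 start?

10:31 AM

The burn-in test starts at 2:03 PM − 97 min = 12:26 PM.
Stage 2 starts at 12:26 PM − 115 min = 10:31 AM.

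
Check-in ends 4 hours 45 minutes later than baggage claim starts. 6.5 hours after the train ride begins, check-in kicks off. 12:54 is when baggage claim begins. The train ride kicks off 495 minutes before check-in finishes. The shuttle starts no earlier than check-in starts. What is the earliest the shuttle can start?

Check-in ends at 12:54 + 285 min = 17:39.
The train ride starts at 17:39 − 495 min = 09:24.
Check-in starts at 09:24 + 390 min = 15:54.
The shuttle is bounded by check-in, so the earliest it can start is 15:54.

15:54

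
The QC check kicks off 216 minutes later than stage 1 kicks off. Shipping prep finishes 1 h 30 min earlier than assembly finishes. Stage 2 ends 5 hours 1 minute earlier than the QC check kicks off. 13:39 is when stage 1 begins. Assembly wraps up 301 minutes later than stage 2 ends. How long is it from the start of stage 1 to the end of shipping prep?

The QC check starts at 13:39 + 216 min = 17:15.
Stage 2 ends at 17:15 − 301 min = 12:14.
Assembly ends at 12:14 + 301 min = 17:15.
Shipping prep ends at 17:15 − 90 min = 15:45.
From 13:39 to 15:45 is 2 h 6 min.

2 h 6 min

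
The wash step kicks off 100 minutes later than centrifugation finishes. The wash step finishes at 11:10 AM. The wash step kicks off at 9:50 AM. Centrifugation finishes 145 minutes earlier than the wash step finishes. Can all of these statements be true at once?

No

Centrifugation ends at 11:10 AM − 145 min = 8:45 AM.
The wash step starts at 8:45 AM + 100 min = 10:25 AM.
But the wash step is also said to start at 9:50 AM — a 35-minute conflict.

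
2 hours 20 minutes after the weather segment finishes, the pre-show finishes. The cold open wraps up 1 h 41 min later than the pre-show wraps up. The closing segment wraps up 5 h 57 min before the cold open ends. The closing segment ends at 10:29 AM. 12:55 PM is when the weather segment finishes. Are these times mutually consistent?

The pre-show ends at 12:55 PM + 140 min = 3:15 PM.
The cold open ends at 3:15 PM + 101 min = 4:56 PM.
The closing segment ends at 4:56 PM − 357 min = 10:59 AM.
But the closing segment is also said to end at 10:29 AM — a 30-minute conflict.

No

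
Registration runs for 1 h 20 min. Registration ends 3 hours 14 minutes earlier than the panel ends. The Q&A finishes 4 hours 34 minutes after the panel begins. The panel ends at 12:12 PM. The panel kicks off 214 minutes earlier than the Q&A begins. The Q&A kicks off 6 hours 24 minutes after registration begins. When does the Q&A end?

Registration ends at 12:12 PM − 194 min = 8:58 AM.
Registration starts at 8:58 AM − 80 min = 7:38 AM.
The Q&A starts at 7:38 AM + 384 min = 2:02 PM.
The panel starts at 2:02 PM − 214 min = 10:28 AM.
The Q&A ends at 10:28 AM + 274 min = 3:02 PM.

3:02 PM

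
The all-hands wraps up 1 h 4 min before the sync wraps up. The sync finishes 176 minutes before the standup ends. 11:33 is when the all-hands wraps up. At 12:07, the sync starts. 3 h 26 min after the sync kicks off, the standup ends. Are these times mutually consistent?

The standup ends at 12:07 + 206 min = 15:33.
The sync ends at 15:33 − 176 min = 12:37.
The all-hands ends at 12:37 − 64 min = 11:33.
That matches the stated 11:33, so the schedule is consistent.

Yes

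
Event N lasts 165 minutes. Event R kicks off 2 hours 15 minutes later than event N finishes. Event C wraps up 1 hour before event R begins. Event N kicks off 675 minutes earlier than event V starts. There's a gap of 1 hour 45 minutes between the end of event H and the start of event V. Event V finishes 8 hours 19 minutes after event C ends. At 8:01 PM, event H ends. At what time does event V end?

10:50 PM

Event V starts at 8:01 PM + 105 min = 9:46 PM.
Event N starts at 9:46 PM − 675 min = 10:31 AM.
Event N ends at 10:31 AM + 165 min = 1:16 PM.
Event R starts at 1:16 PM + 135 min = 3:31 PM.
Event C ends at 3:31 PM − 60 min = 2:31 PM.
Event V ends at 2:31 PM + 499 min = 10:50 PM.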